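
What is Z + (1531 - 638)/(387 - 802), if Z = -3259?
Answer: -1353378/415 ≈ -3261.2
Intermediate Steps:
Z + (1531 - 638)/(387 - 802) = -3259 + (1531 - 638)/(387 - 802) = -3259 + 893/(-415) = -3259 + 893*(-1/415) = -3259 - 893/415 = -1353378/415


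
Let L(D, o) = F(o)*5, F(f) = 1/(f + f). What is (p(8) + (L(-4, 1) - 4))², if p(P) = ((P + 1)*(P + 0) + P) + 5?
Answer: 27889/4 ≈ 6972.3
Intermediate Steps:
p(P) = 5 + P + P*(1 + P) (p(P) = ((1 + P)*P + P) + 5 = (P*(1 + P) + P) + 5 = (P + P*(1 + P)) + 5 = 5 + P + P*(1 + P))
F(f) = 1/(2*f)
L(D, o) = 5/(2*o) (L(D, o) = (1/(2*o))*5 = 5/(2*o))
(p(8) + (L(-4, 1) - 4))² = ((5 + 8² + 2*8) + ((5/2)/1 - 4))² = ((5 + 64 + 16) + ((5/2)*1 - 4))² = (85 + (5/2 - 4))² = (85 - 3/2)² = (167/2)² = 27889/4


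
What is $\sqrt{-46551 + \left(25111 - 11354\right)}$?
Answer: $i \sqrt{32794} \approx 181.09 i$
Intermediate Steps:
$\sqrt{-46551 + \left(25111 - 11354\right)} = \sqrt{-46551 + 13757} = \sqrt{-32794} = i \sqrt{32794}$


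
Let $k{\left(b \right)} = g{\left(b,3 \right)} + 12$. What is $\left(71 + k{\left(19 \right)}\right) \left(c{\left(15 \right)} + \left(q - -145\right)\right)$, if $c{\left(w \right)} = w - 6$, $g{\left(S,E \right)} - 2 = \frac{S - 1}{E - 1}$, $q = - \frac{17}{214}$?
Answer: $\frac{1548133}{107} \approx 14469.0$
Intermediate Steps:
$q = - \frac{17}{214}$ ($q = \left(-17\right) \frac{1}{214} = - \frac{17}{214} \approx -0.079439$)
$g{\left(S,E \right)} = 2 + \frac{-1 + S}{-1 + E}$ ($g{\left(S,E \right)} = 2 + \frac{S - 1}{E - 1} = 2 + \frac{-1 + S}{-1 + E}$)
$k{\left(b \right)} = \frac{27}{2} + \frac{b}{2}$ ($k{\left(b \right)} = \frac{-3 + b + 2 \cdot 3}{-1 + 3} + 12 = \frac{-3 + b + 6}{2} + 12 = \frac{3 + b}{2} + 12 = \left(\frac{3}{2} + \frac{b}{2}\right) + 12 = \frac{27}{2} + \frac{b}{2}$)
$c{\left(w \right)} = -6 + w$ ($c{\left(w \right)} = w - 6 = -6 + w$)
$\left(71 + k{\left(19 \right)}\right) \left(c{\left(15 \right)} + \left(q - -145\right)\right) = \left(71 + \left(\frac{27}{2} + \frac{1}{2} \cdot 19\right)\right) \left(\left(-6 + 15\right) - - \frac{31013}{214}\right) = \left(71 + \left(\frac{27}{2} + \frac{19}{2}\right)\right) \left(9 + \left(- \frac{17}{214} + 145\right)\right) = \left(71 + 23\right) \left(9 + \frac{31013}{214}\right) = 94 \cdot \frac{32939}{214} = \frac{1548133}{107}$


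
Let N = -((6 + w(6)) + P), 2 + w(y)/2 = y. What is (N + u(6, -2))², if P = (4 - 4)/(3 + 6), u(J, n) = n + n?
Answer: 324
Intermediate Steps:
w(y) = -4 + 2*y
u(J, n) = 2*n
P = 0 (P = 0/9 = 0*(⅑) = 0)
N = -14 (N = -((6 + (-4 + 2*6)) + 0) = -((6 + (-4 + 12)) + 0) = -((6 + 8) + 0) = -(14 + 0) = -1*14 = -14)
(N + u(6, -2))² = (-14 + 2*(-2))² = (-14 - 4)² = (-18)² = 324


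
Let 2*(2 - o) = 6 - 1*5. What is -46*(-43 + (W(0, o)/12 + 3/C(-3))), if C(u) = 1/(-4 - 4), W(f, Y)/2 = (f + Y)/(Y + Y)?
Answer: 18469/6 ≈ 3078.2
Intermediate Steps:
o = 3/2 (o = 2 - (6 - 1*5)/2 = 2 - (6 - 5)/2 = 2 - ½*1 = 2 - ½ = 3/2 ≈ 1.5000)
W(f, Y) = (Y + f)/Y (W(f, Y) = 2*((f + Y)/(Y + Y)) = 2*((Y + f)/((2*Y))) = 2*((Y + f)*(1/(2*Y))) = 2*((Y + f)/(2*Y)) = (Y + f)/Y)
C(u) = -⅛ (C(u) = 1/(-8) = -⅛)
-46*(-43 + (W(0, o)/12 + 3/C(-3))) = -46*(-43 + (((3/2 + 0)/(3/2))/12 + 3/(-⅛))) = -46*(-43 + (((⅔)*(3/2))*(1/12) + 3*(-8))) = -46*(-43 + (1*(1/12) - 24)) = -46*(-43 + (1/12 - 24)) = -46*(-43 - 287/12) = -46*(-803/12) = 18469/6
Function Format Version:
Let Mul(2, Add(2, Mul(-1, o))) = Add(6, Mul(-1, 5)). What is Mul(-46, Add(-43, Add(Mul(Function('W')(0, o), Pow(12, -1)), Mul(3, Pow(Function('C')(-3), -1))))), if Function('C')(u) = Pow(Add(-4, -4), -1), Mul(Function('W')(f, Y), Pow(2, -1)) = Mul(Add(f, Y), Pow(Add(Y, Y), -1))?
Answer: Rational(18469, 6) ≈ 3078.2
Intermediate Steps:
o = Rational(3, 2) (o = Add(2, Mul(Rational(-1, 2), Add(6, Mul(-1, 5)))) = Add(2, Mul(Rational(-1, 2), Add(6, -5))) = Add(2, Mul(Rational(-1, 2), 1)) = Add(2, Rational(-1, 2)) = Rational(3, 2) ≈ 1.5000)
Function('W')(f, Y) = Mul(Pow(Y, -1), Add(Y, f)) (Function('W')(f, Y) = Mul(2, Mul(Add(f, Y), Pow(Add(Y, Y), -1))) = Mul(2, Mul(Add(Y, f), Pow(Mul(2, Y), -1))) = Mul(2, Mul(Add(Y, f), Mul(Rational(1, 2), Pow(Y, -1)))) = Mul(2, Mul(Rational(1, 2), Pow(Y, -1), Add(Y, f))) = Mul(Pow(Y, -1), Add(Y, f)))
Function('C')(u) = Rational(-1, 8) (Function('C')(u) = Pow(-8, -1) = Rational(-1, 8))
Mul(-46, Add(-43, Add(Mul(Function('W')(0, o), Pow(12, -1)), Mul(3, Pow(Function('C')(-3), -1))))) = Mul(-46, Add(-43, Add(Mul(Mul(Pow(Rational(3, 2), -1), Add(Rational(3, 2), 0)), Pow(12, -1)), Mul(3, Pow(Rational(-1, 8), -1))))) = Mul(-46, Add(-43, Add(Mul(Mul(Rational(2, 3), Rational(3, 2)), Rational(1, 12)), Mul(3, -8)))) = Mul(-46, Add(-43, Add(Mul(1, Rational(1, 12)), -24))) = Mul(-46, Add(-43, Add(Rational(1, 12), -24))) = Mul(-46, Add(-43, Rational(-287, 12))) = Mul(-46, Rational(-803, 12)) = Rational(18469, 6)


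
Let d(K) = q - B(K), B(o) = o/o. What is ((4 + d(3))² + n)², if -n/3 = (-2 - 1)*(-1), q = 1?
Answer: 49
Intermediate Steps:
B(o) = 1
n = -9 (n = -3*(-2 - 1)*(-1) = -(-9)*(-1) = -3*3 = -9)
d(K) = 0 (d(K) = 1 - 1*1 = 1 - 1 = 0)
((4 + d(3))² + n)² = ((4 + 0)² - 9)² = (4² - 9)² = (16 - 9)² = 7² = 49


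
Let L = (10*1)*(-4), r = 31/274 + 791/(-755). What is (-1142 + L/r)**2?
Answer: 45159190197858724/37376102241 ≈ 1.2082e+6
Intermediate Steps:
r = -193329/206870 (r = 31*(1/274) + 791*(-1/755) = 31/274 - 791/755 = -193329/206870 ≈ -0.93454)
L = -40 (L = 10*(-4) = -40)
(-1142 + L/r)**2 = (-1142 - 40/(-193329/206870))**2 = (-1142 - 40*(-206870/193329))**2 = (-1142 + 8274800/193329)**2 = (-212506918/193329)**2 = 45159190197858724/37376102241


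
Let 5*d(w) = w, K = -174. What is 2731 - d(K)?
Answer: 13829/5 ≈ 2765.8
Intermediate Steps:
d(w) = w/5
2731 - d(K) = 2731 - (-174)/5 = 2731 - 1*(-174/5) = 2731 + 174/5 = 13829/5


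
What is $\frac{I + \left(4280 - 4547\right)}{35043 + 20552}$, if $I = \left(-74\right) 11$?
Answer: $- \frac{1081}{55595} \approx -0.019444$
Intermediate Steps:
$I = -814$
$\frac{I + \left(4280 - 4547\right)}{35043 + 20552} = \frac{-814 + \left(4280 - 4547\right)}{35043 + 20552} = \frac{-814 + \left(4280 - 4547\right)}{55595} = \left(-814 - 267\right) \frac{1}{55595} = \left(-1081\right) \frac{1}{55595} = - \frac{1081}{55595}$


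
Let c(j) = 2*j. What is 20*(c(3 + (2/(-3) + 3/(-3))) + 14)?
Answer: 1000/3 ≈ 333.33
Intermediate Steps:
20*(c(3 + (2/(-3) + 3/(-3))) + 14) = 20*(2*(3 + (2/(-3) + 3/(-3))) + 14) = 20*(2*(3 + (2*(-⅓) + 3*(-⅓))) + 14) = 20*(2*(3 + (-⅔ - 1)) + 14) = 20*(2*(3 - 5/3) + 14) = 20*(2*(4/3) + 14) = 20*(8/3 + 14) = 20*(50/3) = 1000/3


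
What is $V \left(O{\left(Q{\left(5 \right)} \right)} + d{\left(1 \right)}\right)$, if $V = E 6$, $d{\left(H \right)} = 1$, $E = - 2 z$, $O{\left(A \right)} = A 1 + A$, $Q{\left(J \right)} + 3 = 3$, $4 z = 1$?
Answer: $-3$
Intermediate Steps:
$z = \frac{1}{4}$ ($z = \frac{1}{4} \cdot 1 = \frac{1}{4} \approx 0.25$)
$Q{\left(J \right)} = 0$ ($Q{\left(J \right)} = -3 + 3 = 0$)
$O{\left(A \right)} = 2 A$ ($O{\left(A \right)} = A + A = 2 A$)
$E = - \frac{1}{2}$ ($E = \left(-2\right) \frac{1}{4} = - \frac{1}{2} \approx -0.5$)
$V = -3$ ($V = \left(- \frac{1}{2}\right) 6 = -3$)
$V \left(O{\left(Q{\left(5 \right)} \right)} + d{\left(1 \right)}\right) = - 3 \left(2 \cdot 0 + 1\right) = - 3 \left(0 + 1\right) = \left(-3\right) 1 = -3$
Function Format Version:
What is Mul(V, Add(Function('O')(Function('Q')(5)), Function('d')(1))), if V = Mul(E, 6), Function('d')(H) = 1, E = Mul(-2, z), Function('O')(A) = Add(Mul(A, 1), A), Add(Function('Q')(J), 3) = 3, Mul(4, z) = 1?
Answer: -3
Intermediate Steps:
z = Rational(1, 4) (z = Mul(Rational(1, 4), 1) = Rational(1, 4) ≈ 0.25000)
Function('Q')(J) = 0 (Function('Q')(J) = Add(-3, 3) = 0)
Function('O')(A) = Mul(2, A) (Function('O')(A) = Add(A, A) = Mul(2, A))
E = Rational(-1, 2) (E = Mul(-2, Rational(1, 4)) = Rational(-1, 2) ≈ -0.50000)
V = -3 (V = Mul(Rational(-1, 2), 6) = -3)
Mul(V, Add(Function('O')(Function('Q')(5)), Function('d')(1))) = Mul(-3, Add(Mul(2, 0), 1)) = Mul(-3, Add(0, 1)) = Mul(-3, 1) = -3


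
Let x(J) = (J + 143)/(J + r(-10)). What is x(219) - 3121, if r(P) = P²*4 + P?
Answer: -1900327/609 ≈ -3120.4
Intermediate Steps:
r(P) = P + 4*P² (r(P) = 4*P² + P = P + 4*P²)
x(J) = (143 + J)/(390 + J) (x(J) = (J + 143)/(J - 10*(1 + 4*(-10))) = (143 + J)/(J - 10*(1 - 40)) = (143 + J)/(J - 10*(-39)) = (143 + J)/(J + 390) = (143 + J)/(390 + J))
x(219) - 3121 = (143 + 219)/(390 + 219) - 3121 = 362/609 - 3121 = -1900327/609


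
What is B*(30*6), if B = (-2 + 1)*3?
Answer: -540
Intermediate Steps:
B = -3 (B = -1*3 = -3)
B*(30*6) = -90*6 = -3*180 = -540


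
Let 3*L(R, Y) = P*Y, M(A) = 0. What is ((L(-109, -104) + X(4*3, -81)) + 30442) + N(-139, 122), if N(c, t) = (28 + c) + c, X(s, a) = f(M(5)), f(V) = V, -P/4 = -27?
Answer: 26448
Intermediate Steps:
P = 108 (P = -4*(-27) = 108)
L(R, Y) = 36*Y (L(R, Y) = (108*Y)/3 = 36*Y)
X(s, a) = 0
N(c, t) = 28 + 2*c
((L(-109, -104) + X(4*3, -81)) + 30442) + N(-139, 122) = ((36*(-104) + 0) + 30442) + (28 + 2*(-139)) = ((-3744 + 0) + 30442) + (28 - 278) = (-3744 + 30442) - 250 = 26698 - 250 = 26448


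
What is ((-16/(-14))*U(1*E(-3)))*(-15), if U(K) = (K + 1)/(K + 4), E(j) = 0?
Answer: -30/7 ≈ -4.2857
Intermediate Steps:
U(K) = (1 + K)/(4 + K)
((-16/(-14))*U(1*E(-3)))*(-15) = ((-16/(-14))*((1 + 1*0)/(4 + 1*0)))*(-15) = ((-16*(-1/14))*((1 + 0)/(4 + 0)))*(-15) = (8*(1/4)/7)*(-15) = (8*((¼)*1)/7)*(-15) = ((8/7)*(¼))*(-15) = (2/7)*(-15) = -30/7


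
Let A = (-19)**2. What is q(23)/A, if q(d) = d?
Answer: 23/361 ≈ 0.063712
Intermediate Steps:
A = 361
q(23)/A = 23/361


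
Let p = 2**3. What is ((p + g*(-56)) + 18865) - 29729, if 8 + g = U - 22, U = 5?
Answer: -9456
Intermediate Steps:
p = 8
g = -25 (g = -8 + (5 - 22) = -8 - 17 = -25)
((p + g*(-56)) + 18865) - 29729 = ((8 - 25*(-56)) + 18865) - 29729 = ((8 + 1400) + 18865) - 29729 = (1408 + 18865) - 29729 = 20273 - 29729 = -9456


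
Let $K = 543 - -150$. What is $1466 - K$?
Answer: $773$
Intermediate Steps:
$K = 693$ ($K = 543 + 150 = 693$)
$1466 - K = 1466 - 693 = 773$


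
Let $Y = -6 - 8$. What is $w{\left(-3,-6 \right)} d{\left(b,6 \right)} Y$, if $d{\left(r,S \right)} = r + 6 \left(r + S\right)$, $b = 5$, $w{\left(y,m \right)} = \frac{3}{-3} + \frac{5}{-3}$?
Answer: $\frac{7952}{3} \approx 2650.7$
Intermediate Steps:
$w{\left(y,m \right)} = - \frac{8}{3}$ ($w{\left(y,m \right)} = 3 \left(- \frac{1}{3}\right) + 5 \left(- \frac{1}{3}\right) = -1 - \frac{5}{3} = - \frac{8}{3}$)
$d{\left(r,S \right)} = 6 S + 7 r$ ($d{\left(r,S \right)} = r + 6 \left(S + r\right) = r + \left(6 S + 6 r\right) = 6 S + 7 r$)
$Y = -14$
$w{\left(-3,-6 \right)} d{\left(b,6 \right)} Y = - \frac{8 \left(6 \cdot 6 + 7 \cdot 5\right)}{3} \left(-14\right) = - \frac{8 \left(36 + 35\right)}{3} \left(-14\right) = \left(- \frac{8}{3}\right) 71 \left(-14\right) = \left(- \frac{568}{3}\right) \left(-14\right) = \frac{7952}{3}$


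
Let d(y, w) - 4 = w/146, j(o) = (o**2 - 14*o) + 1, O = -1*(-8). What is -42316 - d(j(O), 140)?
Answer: -3089430/73 ≈ -42321.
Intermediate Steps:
O = 8
j(o) = 1 + o**2 - 14*o
d(y, w) = 4 + w/146
-42316 - d(j(O), 140) = -42316 - (4 + (1/146)*140) = -42316 - (4 + 70/73) = -42316 - 1*362/73 = -42316 - 362/73 = -3089430/73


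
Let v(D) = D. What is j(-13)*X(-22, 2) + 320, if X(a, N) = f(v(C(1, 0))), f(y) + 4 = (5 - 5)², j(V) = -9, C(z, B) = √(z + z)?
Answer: 356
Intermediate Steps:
C(z, B) = √2*√z (C(z, B) = √(2*z) = √2*√z)
f(y) = -4 (f(y) = -4 + (5 - 5)² = -4 + 0² = -4 + 0 = -4)
X(a, N) = -4
j(-13)*X(-22, 2) + 320 = -9*(-4) + 320 = 36 + 320 = 356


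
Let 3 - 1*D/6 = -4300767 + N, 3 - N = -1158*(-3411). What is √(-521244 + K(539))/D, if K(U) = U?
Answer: I*√520705/49504230 ≈ 1.4577e-5*I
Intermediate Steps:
N = -3949935 (N = 3 - (-1158)*(-3411) = 3 - 1*3949938 = 3 - 3949938 = -3949935)
D = 49504230 (D = 18 - 6*(-4300767 - 3949935) = 18 - 6*(-8250702) = 18 + 49504212 = 49504230)
√(-521244 + K(539))/D = √(-521244 + 539)/49504230 = √(-520705)*(1/49504230) = (I*√520705)*(1/49504230) = I*√520705/49504230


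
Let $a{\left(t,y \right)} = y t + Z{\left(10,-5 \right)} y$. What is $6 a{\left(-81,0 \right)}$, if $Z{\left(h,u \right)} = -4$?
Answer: $0$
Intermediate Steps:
$a{\left(t,y \right)} = - 4 y + t y$ ($a{\left(t,y \right)} = y t - 4 y = t y - 4 y = - 4 y + t y$)
$6 a{\left(-81,0 \right)} = 6 \cdot 0 \left(-4 - 81\right) = 6 \cdot 0 \left(-85\right) = 6 \cdot 0 = 0$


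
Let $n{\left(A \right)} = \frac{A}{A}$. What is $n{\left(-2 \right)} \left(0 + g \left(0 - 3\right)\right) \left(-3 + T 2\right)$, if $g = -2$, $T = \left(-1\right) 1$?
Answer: $-30$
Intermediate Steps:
$T = -1$
$n{\left(A \right)} = 1$
$n{\left(-2 \right)} \left(0 + g \left(0 - 3\right)\right) \left(-3 + T 2\right) = 1 \left(0 - 2 \left(0 - 3\right)\right) \left(-3 - 2\right) = 1 \left(0 - -6\right) \left(-5\right) = 1 \left(0 + 6\right) \left(-5\right) = 1 \cdot 6 \left(-5\right) = 6 \left(-5\right) = -30$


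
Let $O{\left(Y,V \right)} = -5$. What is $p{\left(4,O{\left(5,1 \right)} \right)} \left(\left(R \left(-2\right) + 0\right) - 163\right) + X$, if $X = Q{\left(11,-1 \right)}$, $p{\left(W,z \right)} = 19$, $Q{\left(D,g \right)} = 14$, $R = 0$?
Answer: $-3083$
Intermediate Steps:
$X = 14$
$p{\left(4,O{\left(5,1 \right)} \right)} \left(\left(R \left(-2\right) + 0\right) - 163\right) + X = 19 \left(\left(0 \left(-2\right) + 0\right) - 163\right) + 14 = 19 \left(\left(0 + 0\right) - 163\right) + 14 = 19 \left(0 - 163\right) + 14 = 19 \left(-163\right) + 14 = -3097 + 14 = -3083$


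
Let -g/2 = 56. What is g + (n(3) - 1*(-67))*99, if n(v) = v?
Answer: 6818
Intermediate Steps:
g = -112 (g = -2*56 = -112)
g + (n(3) - 1*(-67))*99 = -112 + (3 - 1*(-67))*99 = -112 + (3 + 67)*99 = -112 + 70*99 = -112 + 6930 = 6818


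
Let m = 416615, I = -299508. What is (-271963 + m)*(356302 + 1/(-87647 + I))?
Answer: 19953890070223468/387155 ≈ 5.1540e+10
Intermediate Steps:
(-271963 + m)*(356302 + 1/(-87647 + I)) = (-271963 + 416615)*(356302 + 1/(-87647 - 299508)) = 144652*(356302 + 1/(-387155)) = 144652*(356302 - 1/387155) = 144652*(137944100809/387155) = 19953890070223468/387155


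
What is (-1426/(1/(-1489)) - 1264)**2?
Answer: 4503096202500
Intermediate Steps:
(-1426/(1/(-1489)) - 1264)**2 = (-1426/(-1/1489) - 1264)**2 = (-1426*(-1489) - 1264)**2 = (2123314 - 1264)**2 = 2122050**2 = 4503096202500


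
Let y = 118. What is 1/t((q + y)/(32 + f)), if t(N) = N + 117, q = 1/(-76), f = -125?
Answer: 2356/272663 ≈ 0.0086407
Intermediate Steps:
q = -1/76 ≈ -0.013158
t(N) = 117 + N
1/t((q + y)/(32 + f)) = 1/(117 + (-1/76 + 118)/(32 - 125)) = 1/(117 + (8967/76)/(-93)) = 1/(117 + (8967/76)*(-1/93)) = 1/(117 - 2989/2356) = 1/(272663/2356) = 2356/272663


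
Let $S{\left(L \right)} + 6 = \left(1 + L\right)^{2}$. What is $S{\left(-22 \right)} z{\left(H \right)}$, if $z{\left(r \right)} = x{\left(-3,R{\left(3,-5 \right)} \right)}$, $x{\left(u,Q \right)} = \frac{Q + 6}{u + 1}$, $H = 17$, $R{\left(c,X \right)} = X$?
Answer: $- \frac{435}{2} \approx -217.5$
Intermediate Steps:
$S{\left(L \right)} = -6 + \left(1 + L\right)^{2}$
$x{\left(u,Q \right)} = \frac{6 + Q}{1 + u}$
$z{\left(r \right)} = - \frac{1}{2}$ ($z{\left(r \right)} = \frac{6 - 5}{1 - 3} = \frac{1}{-2} \cdot 1 = \left(- \frac{1}{2}\right) 1 = - \frac{1}{2}$)
$S{\left(-22 \right)} z{\left(H \right)} = \left(-6 + \left(1 - 22\right)^{2}\right) \left(- \frac{1}{2}\right) = \left(-6 + \left(-21\right)^{2}\right) \left(- \frac{1}{2}\right) = \left(-6 + 441\right) \left(- \frac{1}{2}\right) = 435 \left(- \frac{1}{2}\right) = - \frac{435}{2}$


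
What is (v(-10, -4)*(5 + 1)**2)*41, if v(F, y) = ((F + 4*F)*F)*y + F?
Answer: -2966760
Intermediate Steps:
v(F, y) = F + 5*y*F**2 (v(F, y) = ((5*F)*F)*y + F = (5*F**2)*y + F = 5*y*F**2 + F = F + 5*y*F**2)
(v(-10, -4)*(5 + 1)**2)*41 = ((-10*(1 + 5*(-10)*(-4)))*(5 + 1)**2)*41 = (-10*(1 + 200)*6**2)*41 = (-10*201*36)*41 = -2010*36*41 = -72360*41 = -2966760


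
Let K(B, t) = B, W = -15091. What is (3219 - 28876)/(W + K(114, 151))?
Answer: 25657/14977 ≈ 1.7131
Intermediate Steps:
(3219 - 28876)/(W + K(114, 151)) = (3219 - 28876)/(-15091 + 114) = -25657/(-14977) = -25657*(-1/14977) = 25657/14977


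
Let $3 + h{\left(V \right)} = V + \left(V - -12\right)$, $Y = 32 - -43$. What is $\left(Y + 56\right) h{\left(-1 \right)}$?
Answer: $917$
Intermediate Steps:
$Y = 75$ ($Y = 32 + 43 = 75$)
$h{\left(V \right)} = 9 + 2 V$ ($h{\left(V \right)} = -3 + \left(V + \left(V - -12\right)\right) = -3 + \left(V + \left(V + 12\right)\right) = -3 + \left(V + \left(12 + V\right)\right) = -3 + \left(12 + 2 V\right) = 9 + 2 V$)
$\left(Y + 56\right) h{\left(-1 \right)} = \left(75 + 56\right) \left(9 + 2 \left(-1\right)\right) = 131 \left(9 - 2\right) = 131 \cdot 7 = 917$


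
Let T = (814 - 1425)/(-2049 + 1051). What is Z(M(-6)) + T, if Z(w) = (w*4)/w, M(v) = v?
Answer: 4603/998 ≈ 4.6122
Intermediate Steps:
Z(w) = 4 (Z(w) = (4*w)/w = 4)
T = 611/998 (T = -611/(-998) = -611*(-1/998) = 611/998 ≈ 0.61222)
Z(M(-6)) + T = 4 + 611/998 = 4603/998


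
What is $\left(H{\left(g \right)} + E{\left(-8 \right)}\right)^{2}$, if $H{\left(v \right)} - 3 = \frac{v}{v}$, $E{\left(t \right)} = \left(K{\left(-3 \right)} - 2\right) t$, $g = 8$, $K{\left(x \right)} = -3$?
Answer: $1936$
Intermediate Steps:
$E{\left(t \right)} = - 5 t$ ($E{\left(t \right)} = \left(-3 - 2\right) t = - 5 t$)
$H{\left(v \right)} = 4$ ($H{\left(v \right)} = 3 + \frac{v}{v} = 3 + 1 = 4$)
$\left(H{\left(g \right)} + E{\left(-8 \right)}\right)^{2} = \left(4 - -40\right)^{2} = \left(4 + 40\right)^{2} = 44^{2} = 1936$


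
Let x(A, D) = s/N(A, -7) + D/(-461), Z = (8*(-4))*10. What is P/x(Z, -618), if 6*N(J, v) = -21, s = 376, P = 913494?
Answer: -1473922569/171173 ≈ -8610.7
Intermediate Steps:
N(J, v) = -7/2 (N(J, v) = (⅙)*(-21) = -7/2)
Z = -320 (Z = -32*10 = -320)
x(A, D) = -752/7 - D/461 (x(A, D) = 376/(-7/2) + D/(-461) = 376*(-2/7) + D*(-1/461) = -752/7 - D/461)
P/x(Z, -618) = 913494/(-752/7 - 1/461*(-618)) = 913494/(-752/7 + 618/461) = 913494/(-342346/3227) = 913494*(-3227/342346) = -1473922569/171173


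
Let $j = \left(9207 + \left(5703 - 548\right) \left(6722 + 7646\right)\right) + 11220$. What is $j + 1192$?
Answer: $74088659$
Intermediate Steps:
$j = 74087467$ ($j = \left(9207 + 5155 \cdot 14368\right) + 11220 = \left(9207 + 74067040\right) + 11220 = 74076247 + 11220 = 74087467$)
$j + 1192 = 74087467 + 1192 = 74088659$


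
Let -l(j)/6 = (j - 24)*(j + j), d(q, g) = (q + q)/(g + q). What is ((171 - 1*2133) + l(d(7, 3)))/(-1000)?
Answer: 19779/12500 ≈ 1.5823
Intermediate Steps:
d(q, g) = 2*q/(g + q) (d(q, g) = (2*q)/(g + q) = 2*q/(g + q))
l(j) = -12*j*(-24 + j) (l(j) = -6*(j - 24)*(j + j) = -6*(-24 + j)*2*j = -12*j*(-24 + j))
((171 - 1*2133) + l(d(7, 3)))/(-1000) = ((171 - 1*2133) + 12*(2*7/(3 + 7))*(24 - 2*7/(3 + 7)))/(-1000) = ((171 - 2133) + 12*(2*7/10)*(24 - 2*7/10))*(-1/1000) = (-1962 + 12*(2*7*(⅒))*(24 - 2*7/10))*(-1/1000) = (-1962 + 12*(7/5)*(24 - 1*7/5))*(-1/1000) = (-1962 + 12*(7/5)*(24 - 7/5))*(-1/1000) = (-1962 + 12*(7/5)*(113/5))*(-1/1000) = (-1962 + 9492/25)*(-1/1000) = -39558/25*(-1/1000) = 19779/12500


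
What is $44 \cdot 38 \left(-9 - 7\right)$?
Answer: $-26752$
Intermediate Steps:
$44 \cdot 38 \left(-9 - 7\right) = 1672 \left(-9 - 7\right) = 1672 \left(-16\right) = -26752$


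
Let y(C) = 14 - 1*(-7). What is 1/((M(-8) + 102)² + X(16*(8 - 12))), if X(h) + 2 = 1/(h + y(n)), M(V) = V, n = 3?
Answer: 43/379861 ≈ 0.00011320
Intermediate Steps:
y(C) = 21 (y(C) = 14 + 7 = 21)
X(h) = -2 + 1/(21 + h) (X(h) = -2 + 1/(h + 21) = -2 + 1/(21 + h))
1/((M(-8) + 102)² + X(16*(8 - 12))) = 1/((-8 + 102)² + (-41 - 32*(8 - 12))/(21 + 16*(8 - 12))) = 1/(94² + (-41 - 32*(-4))/(21 + 16*(-4))) = 1/(8836 + (-41 - 2*(-64))/(21 - 64)) = 1/(8836 + (-41 + 128)/(-43)) = 1/(8836 - 1/43*87) = 1/(8836 - 87/43) = 1/(379861/43) = 43/379861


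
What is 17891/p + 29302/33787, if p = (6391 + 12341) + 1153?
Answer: 3970413/2247005 ≈ 1.7670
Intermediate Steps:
p = 19885 (p = 18732 + 1153 = 19885)
17891/p + 29302/33787 = 17891/19885 + 29302/33787 = 17891*(1/19885) + 29302*(1/33787) = 17891/19885 + 98/113 = 3970413/2247005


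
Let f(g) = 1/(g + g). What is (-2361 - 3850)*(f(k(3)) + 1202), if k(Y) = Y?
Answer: -44799943/6 ≈ -7.4667e+6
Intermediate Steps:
f(g) = 1/(2*g)
(-2361 - 3850)*(f(k(3)) + 1202) = (-2361 - 3850)*((½)/3 + 1202) = -6211*((½)*(⅓) + 1202) = -6211*(⅙ + 1202) = -6211*7213/6 = -44799943/6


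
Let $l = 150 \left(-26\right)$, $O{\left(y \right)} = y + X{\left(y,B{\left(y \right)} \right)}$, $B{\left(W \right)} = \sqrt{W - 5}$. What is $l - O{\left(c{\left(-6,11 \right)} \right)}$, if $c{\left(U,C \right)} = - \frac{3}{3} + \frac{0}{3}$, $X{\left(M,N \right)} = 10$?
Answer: $-3909$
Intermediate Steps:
$B{\left(W \right)} = \sqrt{-5 + W}$
$c{\left(U,C \right)} = -1$ ($c{\left(U,C \right)} = \left(-3\right) \frac{1}{3} + 0 \cdot \frac{1}{3} = -1 + 0 = -1$)
$O{\left(y \right)} = 10 + y$ ($O{\left(y \right)} = y + 10 = 10 + y$)
$l = -3900$
$l - O{\left(c{\left(-6,11 \right)} \right)} = -3900 - \left(10 - 1\right) = -3900 - 9 = -3909$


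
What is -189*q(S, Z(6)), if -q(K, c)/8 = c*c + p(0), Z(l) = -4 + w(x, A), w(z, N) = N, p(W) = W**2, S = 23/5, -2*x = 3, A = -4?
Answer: 96768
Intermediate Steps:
x = -3/2 (x = -1/2*3 = -3/2 ≈ -1.5000)
S = 23/5 (S = 23*(1/5) = 23/5 ≈ 4.6000)
Z(l) = -8 (Z(l) = -4 - 4 = -8)
q(K, c) = -8*c**2 (q(K, c) = -8*(c*c + 0**2) = -8*(c**2 + 0) = -8*c**2)
-189*q(S, Z(6)) = -(-1512)*(-8)**2 = -(-1512)*64 = -189*(-512) = 96768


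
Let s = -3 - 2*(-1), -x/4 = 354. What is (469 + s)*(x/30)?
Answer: -110448/5 ≈ -22090.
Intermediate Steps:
x = -1416 (x = -4*354 = -1416)
s = -1 (s = -3 + 2 = -1)
(469 + s)*(x/30) = (469 - 1)*(-1416/30) = 468*(-1416*1/30) = 468*(-236/5) = -110448/5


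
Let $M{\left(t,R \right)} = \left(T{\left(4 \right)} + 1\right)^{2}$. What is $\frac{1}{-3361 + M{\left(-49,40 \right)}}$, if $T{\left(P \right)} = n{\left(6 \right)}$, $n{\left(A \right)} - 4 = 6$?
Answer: $- \frac{1}{3240} \approx -0.00030864$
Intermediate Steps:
$n{\left(A \right)} = 10$ ($n{\left(A \right)} = 4 + 6 = 10$)
$T{\left(P \right)} = 10$
$M{\left(t,R \right)} = 121$ ($M{\left(t,R \right)} = \left(10 + 1\right)^{2} = 11^{2} = 121$)
$\frac{1}{-3361 + M{\left(-49,40 \right)}} = \frac{1}{-3361 + 121} = \frac{1}{-3240} = - \frac{1}{3240}$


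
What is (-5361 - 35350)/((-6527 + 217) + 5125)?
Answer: 40711/1185 ≈ 34.355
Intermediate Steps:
(-5361 - 35350)/((-6527 + 217) + 5125) = -40711/(-6310 + 5125) = -40711/(-1185) = -40711*(-1/1185) = 40711/1185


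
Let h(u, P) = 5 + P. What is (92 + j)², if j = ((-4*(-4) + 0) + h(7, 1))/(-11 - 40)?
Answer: 21808900/2601 ≈ 8384.8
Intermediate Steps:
j = -22/51 (j = ((-4*(-4) + 0) + (5 + 1))/(-11 - 40) = ((16 + 0) + 6)/(-51) = (16 + 6)*(-1/51) = 22*(-1/51) = -22/51 ≈ -0.43137)
(92 + j)² = (92 - 22/51)² = (4670/51)² = 21808900/2601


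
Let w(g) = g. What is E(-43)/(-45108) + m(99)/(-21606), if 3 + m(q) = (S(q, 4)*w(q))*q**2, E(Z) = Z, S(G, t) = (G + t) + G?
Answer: -1473530814767/162433908 ≈ -9071.6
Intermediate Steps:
S(G, t) = t + 2*G
m(q) = -3 + q**3*(4 + 2*q) (m(q) = -3 + ((4 + 2*q)*q)*q**2 = -3 + (q*(4 + 2*q))*q**2 = -3 + q**3*(4 + 2*q))
E(-43)/(-45108) + m(99)/(-21606) = -43/(-45108) + (-3 + 2*99**3*(2 + 99))/(-21606) = -43*(-1/45108) + (-3 + 2*970299*101)*(-1/21606) = 43/45108 + (-3 + 196000398)*(-1/21606) = 43/45108 + 196000395*(-1/21606) = 43/45108 - 65333465/7202 = -1473530814767/162433908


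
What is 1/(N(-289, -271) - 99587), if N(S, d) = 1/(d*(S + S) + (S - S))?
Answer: -156638/15599108505 ≈ -1.0041e-5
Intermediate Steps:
N(S, d) = 1/(2*S*d) (N(S, d) = 1/(d*(2*S) + 0) = 1/(2*S*d + 0) = 1/(2*S*d))
1/(N(-289, -271) - 99587) = 1/((½)/(-289*(-271)) - 99587) = 1/((½)*(-1/289)*(-1/271) - 99587) = 1/(1/156638 - 99587) = 1/(-15599108505/156638) = -156638/15599108505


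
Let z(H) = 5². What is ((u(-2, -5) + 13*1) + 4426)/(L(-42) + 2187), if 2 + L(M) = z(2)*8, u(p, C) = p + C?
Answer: 4432/2385 ≈ 1.8583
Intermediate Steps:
u(p, C) = C + p
z(H) = 25
L(M) = 198 (L(M) = -2 + 25*8 = -2 + 200 = 198)
((u(-2, -5) + 13*1) + 4426)/(L(-42) + 2187) = (((-5 - 2) + 13*1) + 4426)/(198 + 2187) = ((-7 + 13) + 4426)/2385 = (6 + 4426)*(1/2385) = 4432*(1/2385) = 4432/2385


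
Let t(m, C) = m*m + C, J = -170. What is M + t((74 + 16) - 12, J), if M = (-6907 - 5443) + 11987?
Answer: 5551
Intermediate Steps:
t(m, C) = C + m**2 (t(m, C) = m**2 + C = C + m**2)
M = -363 (M = -12350 + 11987 = -363)
M + t((74 + 16) - 12, J) = -363 + (-170 + ((74 + 16) - 12)**2) = -363 + (-170 + (90 - 12)**2) = -363 + (-170 + 78**2) = -363 + (-170 + 6084) = -363 + 5914 = 5551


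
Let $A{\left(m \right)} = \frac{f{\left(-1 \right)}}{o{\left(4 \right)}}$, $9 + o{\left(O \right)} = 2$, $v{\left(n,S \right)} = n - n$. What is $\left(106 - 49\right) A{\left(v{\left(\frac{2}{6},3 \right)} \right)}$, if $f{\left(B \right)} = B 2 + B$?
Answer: $\frac{171}{7} \approx 24.429$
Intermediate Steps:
$v{\left(n,S \right)} = 0$
$f{\left(B \right)} = 3 B$ ($f{\left(B \right)} = 2 B + B = 3 B$)
$o{\left(O \right)} = -7$ ($o{\left(O \right)} = -9 + 2 = -7$)
$A{\left(m \right)} = \frac{3}{7}$ ($A{\left(m \right)} = \frac{3 \left(-1\right)}{-7} = \left(-3\right) \left(- \frac{1}{7}\right) = \frac{3}{7}$)
$\left(106 - 49\right) A{\left(v{\left(\frac{2}{6},3 \right)} \right)} = \left(106 - 49\right) \frac{3}{7} = 57 \cdot \frac{3}{7} = \frac{171}{7}$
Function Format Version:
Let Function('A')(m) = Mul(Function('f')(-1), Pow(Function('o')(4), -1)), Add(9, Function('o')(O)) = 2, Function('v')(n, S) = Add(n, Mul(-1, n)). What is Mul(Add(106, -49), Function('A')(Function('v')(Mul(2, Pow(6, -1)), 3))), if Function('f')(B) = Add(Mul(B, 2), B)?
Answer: Rational(171, 7) ≈ 24.429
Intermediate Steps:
Function('v')(n, S) = 0
Function('f')(B) = Mul(3, B) (Function('f')(B) = Add(Mul(2, B), B) = Mul(3, B))
Function('o')(O) = -7 (Function('o')(O) = Add(-9, 2) = -7)
Function('A')(m) = Rational(3, 7) (Function('A')(m) = Mul(Mul(3, -1), Pow(-7, -1)) = Mul(-3, Rational(-1, 7)) = Rational(3, 7))
Mul(Add(106, -49), Function('A')(Function('v')(Mul(2, Pow(6, -1)), 3))) = Mul(Add(106, -49), Rational(3, 7)) = Mul(57, Rational(3, 7)) = Rational(171, 7)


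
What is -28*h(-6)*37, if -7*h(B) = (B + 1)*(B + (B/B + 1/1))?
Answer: 2960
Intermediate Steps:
h(B) = -(1 + B)*(2 + B)/7 (h(B) = -(B + 1)*(B + (B/B + 1/1))/7 = -(1 + B)*(B + (1 + 1*1))/7 = -(1 + B)*(B + (1 + 1))/7 = -(1 + B)*(B + 2)/7 = -(1 + B)*(2 + B)/7)
-28*h(-6)*37 = -28*(-2/7 - 3/7*(-6) - ⅐*(-6)²)*37 = -28*(-2/7 + 18/7 - ⅐*36)*37 = -28*(-2/7 + 18/7 - 36/7)*37 = -28*(-20/7)*37 = 80*37 = 2960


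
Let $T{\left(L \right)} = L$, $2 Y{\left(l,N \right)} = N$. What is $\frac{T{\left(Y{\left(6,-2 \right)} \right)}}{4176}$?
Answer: $- \frac{1}{4176} \approx -0.00023946$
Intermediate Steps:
$Y{\left(l,N \right)} = \frac{N}{2}$
$\frac{T{\left(Y{\left(6,-2 \right)} \right)}}{4176} = \frac{\frac{1}{2} \left(-2\right)}{4176} = \left(-1\right) \frac{1}{4176} = - \frac{1}{4176}$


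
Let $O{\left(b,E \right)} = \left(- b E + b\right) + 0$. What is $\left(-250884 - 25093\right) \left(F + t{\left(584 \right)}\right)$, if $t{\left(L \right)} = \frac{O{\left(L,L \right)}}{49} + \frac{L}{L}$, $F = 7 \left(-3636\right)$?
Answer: $\frac{438133081867}{49} \approx 8.9415 \cdot 10^{9}$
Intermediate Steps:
$F = -25452$
$O{\left(b,E \right)} = b - E b$ ($O{\left(b,E \right)} = \left(- E b + b\right) + 0 = \left(b - E b\right) + 0 = b - E b$)
$t{\left(L \right)} = 1 + \frac{L \left(1 - L\right)}{49}$ ($t{\left(L \right)} = \frac{L \left(1 - L\right)}{49} + \frac{L}{L} = L \left(1 - L\right) \frac{1}{49} + 1 = \frac{L \left(1 - L\right)}{49} + 1 = 1 + \frac{L \left(1 - L\right)}{49}$)
$\left(-250884 - 25093\right) \left(F + t{\left(584 \right)}\right) = \left(-250884 - 25093\right) \left(-25452 + \left(1 - \frac{584 \left(-1 + 584\right)}{49}\right)\right) = - 275977 \left(-25452 + \left(1 - \frac{584}{49} \cdot 583\right)\right) = - 275977 \left(-25452 + \left(1 - \frac{340472}{49}\right)\right) = - 275977 \left(-25452 - \frac{340423}{49}\right) = \left(-275977\right) \left(- \frac{1587571}{49}\right) = \frac{438133081867}{49}$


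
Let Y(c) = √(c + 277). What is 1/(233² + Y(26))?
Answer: 54289/2947295218 - √303/2947295218 ≈ 1.8414e-5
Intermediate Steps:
Y(c) = √(277 + c)
1/(233² + Y(26)) = 1/(233² + √(277 + 26)) = 1/(54289 + √303)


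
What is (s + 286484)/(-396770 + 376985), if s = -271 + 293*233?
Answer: -354482/19785 ≈ -17.917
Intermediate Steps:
s = 67998 (s = -271 + 68269 = 67998)
(s + 286484)/(-396770 + 376985) = (67998 + 286484)/(-396770 + 376985) = 354482/(-19785) = 354482*(-1/19785) = -354482/19785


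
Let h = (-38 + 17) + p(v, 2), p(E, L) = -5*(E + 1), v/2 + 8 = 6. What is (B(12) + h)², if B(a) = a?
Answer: 36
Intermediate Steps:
v = -4 (v = -16 + 2*6 = -16 + 12 = -4)
p(E, L) = -5 - 5*E (p(E, L) = -5*(1 + E) = -5 - 5*E)
h = -6 (h = (-38 + 17) + (-5 - 5*(-4)) = -21 + (-5 + 20) = -21 + 15 = -6)
(B(12) + h)² = (12 - 6)² = 6² = 36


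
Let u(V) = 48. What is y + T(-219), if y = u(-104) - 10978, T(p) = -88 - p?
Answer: -10799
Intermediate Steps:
y = -10930 (y = 48 - 10978 = -10930)
y + T(-219) = -10930 + (-88 - 1*(-219)) = -10930 + (-88 + 219) = -10930 + 131 = -10799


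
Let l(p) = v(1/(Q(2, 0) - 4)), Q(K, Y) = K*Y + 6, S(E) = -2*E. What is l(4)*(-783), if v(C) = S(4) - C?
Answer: 13311/2 ≈ 6655.5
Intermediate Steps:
Q(K, Y) = 6 + K*Y
v(C) = -8 - C (v(C) = -2*4 - C = -8 - C)
l(p) = -17/2 (l(p) = -8 - 1/((6 + 2*0) - 4) = -8 - 1/((6 + 0) - 4) = -8 - 1/(6 - 4) = -8 - 1/2 = -17/2)
l(4)*(-783) = -17/2*(-783) = 13311/2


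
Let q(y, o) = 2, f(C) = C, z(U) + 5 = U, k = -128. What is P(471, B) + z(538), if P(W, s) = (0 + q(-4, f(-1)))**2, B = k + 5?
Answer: 537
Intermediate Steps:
z(U) = -5 + U
B = -123 (B = -128 + 5 = -123)
P(W, s) = 4 (P(W, s) = (0 + 2)**2 = 2**2 = 4)
P(471, B) + z(538) = 4 + (-5 + 538) = 4 + 533 = 537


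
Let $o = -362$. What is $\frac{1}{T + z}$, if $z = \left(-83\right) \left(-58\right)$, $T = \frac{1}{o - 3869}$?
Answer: $\frac{4231}{20368033} \approx 0.00020773$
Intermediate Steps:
$T = - \frac{1}{4231}$ ($T = \frac{1}{-362 - 3869} = \frac{1}{-4231} = - \frac{1}{4231} \approx -0.00023635$)
$z = 4814$
$\frac{1}{T + z} = \frac{1}{- \frac{1}{4231} + 4814} = \frac{1}{\frac{20368033}{4231}} = \frac{4231}{20368033}$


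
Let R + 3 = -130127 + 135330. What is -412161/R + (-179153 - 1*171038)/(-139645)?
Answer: -11147045929/145230800 ≈ -76.754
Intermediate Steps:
R = 5200 (R = -3 + (-130127 + 135330) = -3 + 5203 = 5200)
-412161/R + (-179153 - 1*171038)/(-139645) = -412161/5200 + (-179153 - 1*171038)/(-139645) = -412161*1/5200 + (-179153 - 171038)*(-1/139645) = -412161/5200 - 350191*(-1/139645) = -412161/5200 + 350191/139645 = -11147045929/145230800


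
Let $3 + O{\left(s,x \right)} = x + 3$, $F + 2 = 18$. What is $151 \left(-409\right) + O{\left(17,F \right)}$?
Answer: $-61743$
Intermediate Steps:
$F = 16$ ($F = -2 + 18 = 16$)
$O{\left(s,x \right)} = x$ ($O{\left(s,x \right)} = -3 + \left(x + 3\right) = -3 + \left(3 + x\right) = x$)
$151 \left(-409\right) + O{\left(17,F \right)} = 151 \left(-409\right) + 16 = -61759 + 16 = -61743$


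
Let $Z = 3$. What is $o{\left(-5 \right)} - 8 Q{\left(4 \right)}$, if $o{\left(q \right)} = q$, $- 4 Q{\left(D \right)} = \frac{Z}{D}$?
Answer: $- \frac{7}{2} \approx -3.5$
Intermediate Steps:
$Q{\left(D \right)} = - \frac{3}{4 D}$ ($Q{\left(D \right)} = - \frac{3 \frac{1}{D}}{4} = - \frac{3}{4 D}$)
$o{\left(-5 \right)} - 8 Q{\left(4 \right)} = -5 - 8 \left(- \frac{3}{4 \cdot 4}\right) = -5 - 8 \left(\left(- \frac{3}{4}\right) \frac{1}{4}\right) = -5 - - \frac{3}{2} = -5 + \frac{3}{2} = - \frac{7}{2}$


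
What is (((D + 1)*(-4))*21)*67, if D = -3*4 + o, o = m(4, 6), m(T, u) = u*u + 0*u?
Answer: -140700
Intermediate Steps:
m(T, u) = u² (m(T, u) = u² + 0 = u²)
o = 36 (o = 6² = 36)
D = 24 (D = -3*4 + 36 = -12 + 36 = 24)
(((D + 1)*(-4))*21)*67 = (((24 + 1)*(-4))*21)*67 = ((25*(-4))*21)*67 = -100*21*67 = -2100*67 = -140700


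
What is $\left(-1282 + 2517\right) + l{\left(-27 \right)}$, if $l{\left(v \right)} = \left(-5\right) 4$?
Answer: $1215$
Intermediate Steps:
$l{\left(v \right)} = -20$
$\left(-1282 + 2517\right) + l{\left(-27 \right)} = \left(-1282 + 2517\right) - 20 = 1235 - 20 = 1215$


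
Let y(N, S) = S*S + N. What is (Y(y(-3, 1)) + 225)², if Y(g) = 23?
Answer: 61504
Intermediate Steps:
y(N, S) = N + S² (y(N, S) = S² + N = N + S²)
(Y(y(-3, 1)) + 225)² = (23 + 225)² = 248² = 61504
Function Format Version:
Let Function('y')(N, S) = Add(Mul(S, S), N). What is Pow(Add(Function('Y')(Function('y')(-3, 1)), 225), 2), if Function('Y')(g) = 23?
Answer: 61504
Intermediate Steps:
Function('y')(N, S) = Add(N, Pow(S, 2)) (Function('y')(N, S) = Add(Pow(S, 2), N) = Add(N, Pow(S, 2)))
Pow(Add(Function('Y')(Function('y')(-3, 1)), 225), 2) = Pow(Add(23, 225), 2) = Pow(248, 2) = 61504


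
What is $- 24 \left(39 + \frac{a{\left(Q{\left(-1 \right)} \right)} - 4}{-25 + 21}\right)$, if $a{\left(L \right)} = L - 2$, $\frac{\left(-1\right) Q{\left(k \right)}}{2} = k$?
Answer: $-960$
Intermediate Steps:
$Q{\left(k \right)} = - 2 k$
$a{\left(L \right)} = -2 + L$
$- 24 \left(39 + \frac{a{\left(Q{\left(-1 \right)} \right)} - 4}{-25 + 21}\right) = - 24 \left(39 + \frac{\left(-2 - -2\right) - 4}{-25 + 21}\right) = - 24 \left(39 + \frac{\left(-2 + 2\right) - 4}{-4}\right) = - 24 \left(39 + \left(0 - 4\right) \left(- \frac{1}{4}\right)\right) = - 24 \left(39 - -1\right) = - 24 \left(39 + 1\right) = \left(-24\right) 40 = -960$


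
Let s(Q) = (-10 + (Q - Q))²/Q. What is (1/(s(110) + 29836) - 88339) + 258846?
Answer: 55961420453/328206 ≈ 1.7051e+5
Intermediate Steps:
s(Q) = 100/Q (s(Q) = (-10 + 0)²/Q = (-10)²/Q = 100/Q)
(1/(s(110) + 29836) - 88339) + 258846 = (1/(100/110 + 29836) - 88339) + 258846 = (1/(100*(1/110) + 29836) - 88339) + 258846 = (1/(10/11 + 29836) - 88339) + 258846 = (1/(328206/11) - 88339) + 258846 = (11/328206 - 88339) + 258846 = -28993389823/328206 + 258846 = 55961420453/328206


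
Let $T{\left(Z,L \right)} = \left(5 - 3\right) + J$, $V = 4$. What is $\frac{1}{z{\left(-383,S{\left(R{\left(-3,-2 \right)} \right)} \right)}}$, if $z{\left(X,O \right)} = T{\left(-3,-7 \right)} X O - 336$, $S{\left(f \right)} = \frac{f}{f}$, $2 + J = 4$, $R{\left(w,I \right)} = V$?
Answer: $- \frac{1}{1868} \approx -0.00053533$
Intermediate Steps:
$R{\left(w,I \right)} = 4$
$J = 2$ ($J = -2 + 4 = 2$)
$S{\left(f \right)} = 1$
$T{\left(Z,L \right)} = 4$ ($T{\left(Z,L \right)} = \left(5 - 3\right) + 2 = 2 + 2 = 4$)
$z{\left(X,O \right)} = -336 + 4 O X$ ($z{\left(X,O \right)} = 4 X O - 336 = 4 O X - 336 = -336 + 4 O X$)
$\frac{1}{z{\left(-383,S{\left(R{\left(-3,-2 \right)} \right)} \right)}} = \frac{1}{-336 + 4 \cdot 1 \left(-383\right)} = \frac{1}{-336 - 1532} = \frac{1}{-1868} = - \frac{1}{1868}$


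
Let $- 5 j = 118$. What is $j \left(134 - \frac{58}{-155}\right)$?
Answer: $- \frac{2457704}{775} \approx -3171.2$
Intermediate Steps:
$j = - \frac{118}{5}$ ($j = \left(- \frac{1}{5}\right) 118 = - \frac{118}{5} \approx -23.6$)
$j \left(134 - \frac{58}{-155}\right) = - \frac{118 \left(134 - \frac{58}{-155}\right)}{5} = - \frac{118 \left(134 - - \frac{58}{155}\right)}{5} = - \frac{118 \left(134 + \frac{58}{155}\right)}{5} = \left(- \frac{118}{5}\right) \frac{20828}{155} = - \frac{2457704}{775}$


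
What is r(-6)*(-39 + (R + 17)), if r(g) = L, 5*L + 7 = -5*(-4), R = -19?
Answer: -533/5 ≈ -106.60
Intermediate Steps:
L = 13/5 (L = -7/5 + (-5*(-4))/5 = -7/5 + (⅕)*20 = -7/5 + 4 = 13/5 ≈ 2.6000)
r(g) = 13/5
r(-6)*(-39 + (R + 17)) = 13*(-39 + (-19 + 17))/5 = 13*(-39 - 2)/5 = (13/5)*(-41) = -533/5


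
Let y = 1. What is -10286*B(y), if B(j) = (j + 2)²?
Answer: -92574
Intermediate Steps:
B(j) = (2 + j)²
-10286*B(y) = -10286*(2 + 1)² = -10286*3² = -10286*9 = -92574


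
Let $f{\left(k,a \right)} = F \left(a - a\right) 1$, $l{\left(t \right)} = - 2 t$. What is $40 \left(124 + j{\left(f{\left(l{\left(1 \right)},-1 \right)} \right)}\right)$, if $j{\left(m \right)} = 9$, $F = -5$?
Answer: $5320$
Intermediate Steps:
$f{\left(k,a \right)} = 0$ ($f{\left(k,a \right)} = - 5 \left(a - a\right) 1 = \left(-5\right) 0 \cdot 1 = 0 \cdot 1 = 0$)
$40 \left(124 + j{\left(f{\left(l{\left(1 \right)},-1 \right)} \right)}\right) = 40 \left(124 + 9\right) = 40 \cdot 133 = 5320$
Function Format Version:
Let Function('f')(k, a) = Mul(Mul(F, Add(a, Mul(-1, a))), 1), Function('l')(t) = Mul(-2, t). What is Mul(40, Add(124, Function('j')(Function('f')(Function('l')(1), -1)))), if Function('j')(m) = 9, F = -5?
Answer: 5320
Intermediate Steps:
Function('f')(k, a) = 0 (Function('f')(k, a) = Mul(Mul(-5, Add(a, Mul(-1, a))), 1) = Mul(Mul(-5, 0), 1) = Mul(0, 1) = 0)
Mul(40, Add(124, Function('j')(Function('f')(Function('l')(1), -1)))) = Mul(40, Add(124, 9)) = Mul(40, 133) = 5320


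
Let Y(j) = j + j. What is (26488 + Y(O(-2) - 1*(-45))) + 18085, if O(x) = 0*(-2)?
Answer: 44663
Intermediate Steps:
O(x) = 0
Y(j) = 2*j
(26488 + Y(O(-2) - 1*(-45))) + 18085 = (26488 + 2*(0 - 1*(-45))) + 18085 = (26488 + 2*(0 + 45)) + 18085 = (26488 + 2*45) + 18085 = (26488 + 90) + 18085 = 26578 + 18085 = 44663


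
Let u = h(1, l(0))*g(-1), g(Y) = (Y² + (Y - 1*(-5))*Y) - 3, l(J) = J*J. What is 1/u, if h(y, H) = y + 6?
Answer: -1/42 ≈ -0.023810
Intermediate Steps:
l(J) = J²
h(y, H) = 6 + y
g(Y) = -3 + Y² + Y*(5 + Y) (g(Y) = (Y² + (Y + 5)*Y) - 3 = (Y² + (5 + Y)*Y) - 3 = (Y² + Y*(5 + Y)) - 3 = -3 + Y² + Y*(5 + Y))
u = -42 (u = (6 + 1)*(-3 + 2*(-1)² + 5*(-1)) = 7*(-3 + 2*1 - 5) = 7*(-3 + 2 - 5) = 7*(-6) = -42)
1/u = 1/(-42) = -1/42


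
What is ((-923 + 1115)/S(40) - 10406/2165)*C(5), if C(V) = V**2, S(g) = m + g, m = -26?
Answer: 674990/3031 ≈ 222.70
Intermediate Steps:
S(g) = -26 + g
((-923 + 1115)/S(40) - 10406/2165)*C(5) = ((-923 + 1115)/(-26 + 40) - 10406/2165)*5**2 = (192/14 - 10406*1/2165)*25 = (192*(1/14) - 10406/2165)*25 = (96/7 - 10406/2165)*25 = (134998/15155)*25 = 674990/3031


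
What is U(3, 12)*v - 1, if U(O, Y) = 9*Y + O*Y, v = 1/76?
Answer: 17/19 ≈ 0.89474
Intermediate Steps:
v = 1/76 ≈ 0.013158
U(3, 12)*v - 1 = (12*(9 + 3))*(1/76) - 1 = (12*12)*(1/76) - 1 = 144*(1/76) - 1 = 36/19 - 1 = 17/19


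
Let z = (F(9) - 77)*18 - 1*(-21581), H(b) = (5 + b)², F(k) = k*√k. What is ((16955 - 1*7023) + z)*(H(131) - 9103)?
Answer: 287547909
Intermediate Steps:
F(k) = k^(3/2)
z = 20681 (z = (9^(3/2) - 77)*18 - 1*(-21581) = (27 - 77)*18 + 21581 = -50*18 + 21581 = -900 + 21581 = 20681)
((16955 - 1*7023) + z)*(H(131) - 9103) = ((16955 - 1*7023) + 20681)*((5 + 131)² - 9103) = ((16955 - 7023) + 20681)*(136² - 9103) = (9932 + 20681)*(18496 - 9103) = 30613*9393 = 287547909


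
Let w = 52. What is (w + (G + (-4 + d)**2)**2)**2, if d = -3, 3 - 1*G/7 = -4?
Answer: 93238336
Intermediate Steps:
G = 49 (G = 21 - 7*(-4) = 21 + 28 = 49)
(w + (G + (-4 + d)**2)**2)**2 = (52 + (49 + (-4 - 3)**2)**2)**2 = (52 + (49 + (-7)**2)**2)**2 = (52 + (49 + 49)**2)**2 = (52 + 98**2)**2 = (52 + 9604)**2 = 9656**2 = 93238336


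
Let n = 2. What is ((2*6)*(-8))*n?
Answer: -192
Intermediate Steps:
((2*6)*(-8))*n = ((2*6)*(-8))*2 = (12*(-8))*2 = -96*2 = -192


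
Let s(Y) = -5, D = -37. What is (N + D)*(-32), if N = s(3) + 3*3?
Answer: 1056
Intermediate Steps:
N = 4 (N = -5 + 3*3 = -5 + 9 = 4)
(N + D)*(-32) = (4 - 37)*(-32) = -33*(-32) = 1056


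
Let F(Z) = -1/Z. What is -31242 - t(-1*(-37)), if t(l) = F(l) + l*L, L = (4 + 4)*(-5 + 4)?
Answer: -1145001/37 ≈ -30946.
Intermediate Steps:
L = -8 (L = 8*(-1) = -8)
t(l) = -1/l - 8*l (t(l) = -1/l + l*(-8) = -1/l - 8*l)
-31242 - t(-1*(-37)) = -31242 - (-1/((-1*(-37))) - (-8)*(-37)) = -31242 - (-1/37 - 8*37) = -31242 - (-1*1/37 - 296) = -31242 - (-1/37 - 296) = -31242 - 1*(-10953/37) = -31242 + 10953/37 = -1145001/37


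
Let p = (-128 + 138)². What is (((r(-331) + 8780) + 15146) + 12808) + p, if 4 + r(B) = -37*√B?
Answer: 36830 - 37*I*√331 ≈ 36830.0 - 673.16*I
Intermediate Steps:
p = 100 (p = 10² = 100)
r(B) = -4 - 37*√B
(((r(-331) + 8780) + 15146) + 12808) + p = ((((-4 - 37*I*√331) + 8780) + 15146) + 12808) + 100 = (((8776 - 37*I*√331) + 15146) + 12808) + 100 = ((23922 - 37*I*√331) + 12808) + 100 = (36730 - 37*I*√331) + 100 = 36830 - 37*I*√331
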